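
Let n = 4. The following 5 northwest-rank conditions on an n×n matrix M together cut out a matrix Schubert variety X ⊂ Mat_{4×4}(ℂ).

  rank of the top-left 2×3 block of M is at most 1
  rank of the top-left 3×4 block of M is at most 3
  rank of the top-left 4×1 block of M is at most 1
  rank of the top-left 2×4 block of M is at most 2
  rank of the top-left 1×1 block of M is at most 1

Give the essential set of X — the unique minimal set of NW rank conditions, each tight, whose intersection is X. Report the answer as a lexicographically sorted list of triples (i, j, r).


Propagating the 5 rank bounds to every northwest block:

  row 1: 1 1 1 1
  row 2: 1 1 1 2
  row 3: 1 2 2 3
  row 4: 1 2 3 4

second differences of R give the permutation w = (1, 4, 2, 3).

D(w) has 2 cells with 1 SE-corner; essential set:

[(2, 3, 1)]


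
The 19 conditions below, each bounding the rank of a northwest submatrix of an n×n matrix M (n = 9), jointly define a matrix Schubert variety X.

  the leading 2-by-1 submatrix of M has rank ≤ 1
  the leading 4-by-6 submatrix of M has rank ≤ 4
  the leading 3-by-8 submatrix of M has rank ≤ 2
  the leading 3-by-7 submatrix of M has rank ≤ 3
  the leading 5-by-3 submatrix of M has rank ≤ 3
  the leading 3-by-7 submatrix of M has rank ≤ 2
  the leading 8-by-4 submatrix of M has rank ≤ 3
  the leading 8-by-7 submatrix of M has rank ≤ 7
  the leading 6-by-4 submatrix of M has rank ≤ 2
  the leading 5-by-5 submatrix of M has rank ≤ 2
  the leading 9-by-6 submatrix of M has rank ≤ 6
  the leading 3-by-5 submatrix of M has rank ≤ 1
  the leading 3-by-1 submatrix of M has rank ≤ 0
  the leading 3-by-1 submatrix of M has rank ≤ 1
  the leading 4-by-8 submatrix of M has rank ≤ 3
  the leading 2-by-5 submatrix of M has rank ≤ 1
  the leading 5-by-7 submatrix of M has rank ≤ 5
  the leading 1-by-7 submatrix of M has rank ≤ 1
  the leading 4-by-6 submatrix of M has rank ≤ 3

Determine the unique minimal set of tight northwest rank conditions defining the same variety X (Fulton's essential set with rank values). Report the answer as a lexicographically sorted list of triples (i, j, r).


The tightest implied rank at each (i,j), from the 19 conditions:

  R[1]: 0, 1, 1, 1, 1, 1, 1, 1, 1
  R[2]: 0, 1, 1, 1, 1, 2, 2, 2, 2
  R[3]: 0, 1, 1, 1, 1, 2, 2, 2, 3
  R[4]: 1, 2, 2, 2, 2, 3, 3, 3, 4
  R[5]: 1, 2, 2, 2, 2, 3, 4, 4, 5
  R[6]: 1, 2, 2, 2, 3, 4, 5, 5, 6
  R[7]: 1, 2, 3, 3, 4, 5, 6, 6, 7
  R[8]: 1, 2, 3, 3, 4, 5, 6, 7, 8
  R[9]: 1, 2, 3, 4, 5, 6, 7, 8, 9

hence w(1..9) = (2, 6, 9, 1, 7, 5, 3, 8, 4).

D(w) has 17 cells with 6 SE-corners; essential set:

[(3, 1, 0), (3, 5, 1), (3, 8, 2), (5, 5, 2), (6, 4, 2), (8, 4, 3)]


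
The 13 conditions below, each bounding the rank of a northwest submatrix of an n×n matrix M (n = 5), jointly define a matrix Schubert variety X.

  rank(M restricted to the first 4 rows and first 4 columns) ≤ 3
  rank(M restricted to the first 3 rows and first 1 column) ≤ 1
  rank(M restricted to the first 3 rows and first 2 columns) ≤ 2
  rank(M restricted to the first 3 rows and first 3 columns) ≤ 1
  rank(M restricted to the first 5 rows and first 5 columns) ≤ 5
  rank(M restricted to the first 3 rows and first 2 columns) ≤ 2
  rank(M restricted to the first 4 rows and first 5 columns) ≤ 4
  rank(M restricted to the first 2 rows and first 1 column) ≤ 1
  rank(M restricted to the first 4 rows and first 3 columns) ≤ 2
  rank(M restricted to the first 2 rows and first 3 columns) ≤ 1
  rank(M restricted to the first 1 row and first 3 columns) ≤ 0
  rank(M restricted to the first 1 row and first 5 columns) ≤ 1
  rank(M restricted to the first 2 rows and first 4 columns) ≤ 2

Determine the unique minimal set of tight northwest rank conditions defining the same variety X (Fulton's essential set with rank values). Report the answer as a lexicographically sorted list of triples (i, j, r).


Propagating the 13 rank bounds to every northwest block:

  row 1: 0 | 0 | 0 | 1 | 1
  row 2: 1 | 1 | 1 | 2 | 2
  row 3: 1 | 1 | 1 | 2 | 3
  row 4: 1 | 2 | 2 | 3 | 4
  row 5: 1 | 2 | 3 | 4 | 5

so w = (4, 1, 5, 2, 3).

|D(w)|=5, |Ess(w)|=2:

[(1, 3, 0), (3, 3, 1)]


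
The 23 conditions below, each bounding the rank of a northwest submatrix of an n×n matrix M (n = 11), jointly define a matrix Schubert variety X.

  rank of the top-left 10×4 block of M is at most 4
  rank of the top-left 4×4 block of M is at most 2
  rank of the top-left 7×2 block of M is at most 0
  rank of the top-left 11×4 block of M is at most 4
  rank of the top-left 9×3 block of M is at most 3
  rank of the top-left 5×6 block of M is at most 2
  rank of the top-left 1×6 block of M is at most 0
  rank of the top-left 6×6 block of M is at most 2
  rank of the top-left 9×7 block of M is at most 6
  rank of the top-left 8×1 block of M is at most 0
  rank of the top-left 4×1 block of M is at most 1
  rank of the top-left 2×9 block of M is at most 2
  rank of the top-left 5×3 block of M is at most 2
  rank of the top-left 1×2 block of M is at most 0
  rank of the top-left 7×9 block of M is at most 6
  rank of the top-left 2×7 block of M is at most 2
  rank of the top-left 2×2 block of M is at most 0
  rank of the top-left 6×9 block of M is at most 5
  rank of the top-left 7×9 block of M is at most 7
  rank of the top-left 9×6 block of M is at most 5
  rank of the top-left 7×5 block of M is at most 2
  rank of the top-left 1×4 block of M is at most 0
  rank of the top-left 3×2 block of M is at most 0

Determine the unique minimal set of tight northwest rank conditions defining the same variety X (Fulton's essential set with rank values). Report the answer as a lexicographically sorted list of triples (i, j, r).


Recovering R(i,j) via the rank-extension bound from the 23 conditions:

  0 0 0 0 0 0 1 1 1 1 1
  0 0 1 1 1 1 2 2 2 2 2
  0 0 1 2 2 2 3 3 3 3 3
  0 0 1 2 2 2 3 4 4 4 4
  0 0 1 2 2 2 3 4 5 5 5
  0 0 1 2 2 2 3 4 5 6 6
  0 0 1 2 2 3 4 5 6 7 7
  0 1 2 3 3 4 5 6 7 8 8
  1 2 3 4 4 5 6 7 8 9 9
  1 2 3 4 5 6 7 8 9 10 10
  1 2 3 4 5 6 7 8 9 10 11

the unique w with this rank table is (7, 3, 4, 8, 9, 10, 6, 2, 1, 5, 11).

ℓ(w)=26; the 5 essential cells (i,j,r):

[(1, 6, 0), (6, 6, 2), (7, 2, 0), (7, 5, 2), (8, 1, 0)]


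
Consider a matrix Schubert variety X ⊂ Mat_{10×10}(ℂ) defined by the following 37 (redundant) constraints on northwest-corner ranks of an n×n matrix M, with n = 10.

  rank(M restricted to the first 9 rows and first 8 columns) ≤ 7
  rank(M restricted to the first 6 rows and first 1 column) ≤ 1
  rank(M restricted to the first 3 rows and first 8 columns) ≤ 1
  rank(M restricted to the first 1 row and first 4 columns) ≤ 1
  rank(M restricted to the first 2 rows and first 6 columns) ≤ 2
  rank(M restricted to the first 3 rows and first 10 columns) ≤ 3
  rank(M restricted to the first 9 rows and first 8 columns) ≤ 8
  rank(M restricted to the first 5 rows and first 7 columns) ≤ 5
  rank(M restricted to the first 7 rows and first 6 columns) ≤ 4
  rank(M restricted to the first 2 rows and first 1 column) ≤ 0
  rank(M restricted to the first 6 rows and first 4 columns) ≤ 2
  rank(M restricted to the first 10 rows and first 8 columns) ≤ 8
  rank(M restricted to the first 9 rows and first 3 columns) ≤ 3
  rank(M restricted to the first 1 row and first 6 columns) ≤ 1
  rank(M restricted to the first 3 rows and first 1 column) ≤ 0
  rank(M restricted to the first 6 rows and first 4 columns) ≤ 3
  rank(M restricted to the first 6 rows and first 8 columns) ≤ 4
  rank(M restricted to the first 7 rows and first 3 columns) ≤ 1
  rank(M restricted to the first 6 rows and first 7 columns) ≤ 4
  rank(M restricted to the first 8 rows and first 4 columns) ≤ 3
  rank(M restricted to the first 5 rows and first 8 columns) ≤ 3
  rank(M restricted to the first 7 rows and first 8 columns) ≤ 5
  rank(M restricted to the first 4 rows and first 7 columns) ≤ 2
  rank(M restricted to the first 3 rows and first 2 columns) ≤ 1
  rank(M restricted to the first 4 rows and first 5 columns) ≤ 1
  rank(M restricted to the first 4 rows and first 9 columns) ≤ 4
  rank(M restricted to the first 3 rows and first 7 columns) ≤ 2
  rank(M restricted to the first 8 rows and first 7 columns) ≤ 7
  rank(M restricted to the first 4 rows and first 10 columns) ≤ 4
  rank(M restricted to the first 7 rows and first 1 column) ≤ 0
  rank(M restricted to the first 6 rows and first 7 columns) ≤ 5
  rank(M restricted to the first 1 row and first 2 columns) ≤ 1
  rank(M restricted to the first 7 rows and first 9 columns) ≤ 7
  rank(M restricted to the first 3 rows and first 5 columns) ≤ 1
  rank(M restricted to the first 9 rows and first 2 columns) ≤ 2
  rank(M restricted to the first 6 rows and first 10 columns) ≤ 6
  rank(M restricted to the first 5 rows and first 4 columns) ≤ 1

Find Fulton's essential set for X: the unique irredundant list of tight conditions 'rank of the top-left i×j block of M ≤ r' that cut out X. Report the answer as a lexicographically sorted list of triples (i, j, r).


Propagating the 37 rank bounds to every northwest block:

  row 1: 0 | 1 | 1 | 1 | 1 | 1 | 1 | 1 | 1 | 1
  row 2: 0 | 1 | 1 | 1 | 1 | 1 | 1 | 1 | 2 | 2
  row 3: 0 | 1 | 1 | 1 | 1 | 1 | 1 | 1 | 2 | 3
  row 4: 0 | 1 | 1 | 1 | 1 | 2 | 2 | 2 | 3 | 4
  row 5: 0 | 1 | 1 | 1 | 2 | 3 | 3 | 3 | 4 | 5
  row 6: 0 | 1 | 1 | 2 | 3 | 4 | 4 | 4 | 5 | 6
  row 7: 0 | 1 | 1 | 2 | 3 | 4 | 5 | 5 | 6 | 7
  row 8: 1 | 2 | 2 | 3 | 4 | 5 | 6 | 6 | 7 | 8
  row 9: 1 | 2 | 3 | 4 | 5 | 6 | 7 | 7 | 8 | 9
  row 10: 1 | 2 | 3 | 4 | 5 | 6 | 7 | 8 | 9 | 10

so w = (2, 9, 10, 6, 5, 4, 7, 1, 3, 8).

ℓ(w)=26; the 5 essential cells (i,j,r):

[(3, 8, 1), (4, 5, 1), (5, 4, 1), (7, 1, 0), (7, 3, 1)]


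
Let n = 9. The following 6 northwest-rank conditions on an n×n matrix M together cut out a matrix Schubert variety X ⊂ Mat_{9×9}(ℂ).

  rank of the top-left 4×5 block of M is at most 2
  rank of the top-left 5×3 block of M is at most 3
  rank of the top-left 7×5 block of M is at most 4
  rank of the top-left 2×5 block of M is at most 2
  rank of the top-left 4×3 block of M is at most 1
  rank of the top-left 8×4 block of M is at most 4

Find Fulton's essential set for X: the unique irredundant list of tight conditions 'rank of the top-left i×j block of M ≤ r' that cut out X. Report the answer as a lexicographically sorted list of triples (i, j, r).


Rank table r_w(9×9) implied by the 6 constraints:

  i=1: 1 | 1 | 1 | 1 | 1 | 1 | 1 | 1 | 1
  i=2: 1 | 1 | 1 | 2 | 2 | 2 | 2 | 2 | 2
  i=3: 1 | 1 | 1 | 2 | 2 | 3 | 3 | 3 | 3
  i=4: 1 | 1 | 1 | 2 | 2 | 3 | 4 | 4 | 4
  i=5: 1 | 2 | 2 | 3 | 3 | 4 | 5 | 5 | 5
  i=6: 1 | 2 | 3 | 4 | 4 | 5 | 6 | 6 | 6
  i=7: 1 | 2 | 3 | 4 | 4 | 5 | 6 | 7 | 7
  i=8: 1 | 2 | 3 | 4 | 5 | 6 | 7 | 8 | 8
  i=9: 1 | 2 | 3 | 4 | 5 | 6 | 7 | 8 | 9

reading off 1-entries of Δ²R: w = (1, 4, 6, 7, 2, 3, 8, 5, 9).

Rothe diagram D(w) (9 cells), 3 SE-corners (essential conditions):

[(4, 3, 1), (4, 5, 2), (7, 5, 4)]


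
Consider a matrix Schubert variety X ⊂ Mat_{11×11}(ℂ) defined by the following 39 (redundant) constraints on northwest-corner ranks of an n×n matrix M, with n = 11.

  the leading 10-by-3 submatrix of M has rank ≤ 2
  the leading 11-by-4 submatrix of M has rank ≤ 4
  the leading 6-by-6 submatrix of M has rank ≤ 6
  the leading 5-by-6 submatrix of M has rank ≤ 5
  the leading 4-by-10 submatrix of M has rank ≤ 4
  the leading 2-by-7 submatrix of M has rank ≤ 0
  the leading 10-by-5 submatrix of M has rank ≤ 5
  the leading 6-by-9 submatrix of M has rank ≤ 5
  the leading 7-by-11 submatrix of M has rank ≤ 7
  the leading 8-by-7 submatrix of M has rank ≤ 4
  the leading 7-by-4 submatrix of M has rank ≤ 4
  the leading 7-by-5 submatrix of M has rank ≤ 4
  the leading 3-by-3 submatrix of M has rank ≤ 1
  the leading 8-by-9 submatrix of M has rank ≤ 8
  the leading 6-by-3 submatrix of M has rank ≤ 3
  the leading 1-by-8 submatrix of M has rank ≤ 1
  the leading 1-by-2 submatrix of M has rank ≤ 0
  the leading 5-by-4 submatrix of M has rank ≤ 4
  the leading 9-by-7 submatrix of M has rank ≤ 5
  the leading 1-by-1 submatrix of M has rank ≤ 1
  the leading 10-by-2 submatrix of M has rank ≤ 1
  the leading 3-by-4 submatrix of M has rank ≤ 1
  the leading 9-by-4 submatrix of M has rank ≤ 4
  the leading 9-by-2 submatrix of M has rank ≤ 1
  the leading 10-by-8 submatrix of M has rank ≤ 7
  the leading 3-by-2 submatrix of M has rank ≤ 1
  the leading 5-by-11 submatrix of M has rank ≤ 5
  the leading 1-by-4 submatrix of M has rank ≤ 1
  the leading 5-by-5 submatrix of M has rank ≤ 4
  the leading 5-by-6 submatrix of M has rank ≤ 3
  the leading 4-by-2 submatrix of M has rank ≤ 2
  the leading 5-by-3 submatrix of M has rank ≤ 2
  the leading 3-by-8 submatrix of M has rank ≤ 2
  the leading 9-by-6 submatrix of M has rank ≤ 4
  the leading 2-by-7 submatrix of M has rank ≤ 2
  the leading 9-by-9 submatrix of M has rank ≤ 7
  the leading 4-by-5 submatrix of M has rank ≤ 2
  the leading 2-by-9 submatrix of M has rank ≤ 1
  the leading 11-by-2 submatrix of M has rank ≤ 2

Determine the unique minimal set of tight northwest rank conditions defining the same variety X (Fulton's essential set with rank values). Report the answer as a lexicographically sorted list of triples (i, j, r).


Recovering R(i,j) via the rank-extension bound from the 39 conditions:

  row 1: 0, 0, 0, 0, 0, 0, 0, 1, 1, 1, 1
  row 2: 0, 0, 0, 0, 0, 0, 0, 1, 1, 2, 2
  row 3: 1, 1, 1, 1, 1, 1, 1, 2, 2, 3, 3
  row 4: 1, 1, 2, 2, 2, 2, 2, 3, 3, 4, 4
  row 5: 1, 1, 2, 3, 3, 3, 3, 4, 4, 5, 5
  row 6: 1, 1, 2, 3, 4, 4, 4, 5, 5, 6, 6
  row 7: 1, 1, 2, 3, 4, 4, 4, 5, 6, 7, 7
  row 8: 1, 1, 2, 3, 4, 4, 4, 5, 6, 7, 8
  row 9: 1, 1, 2, 3, 4, 4, 5, 6, 7, 8, 9
  row 10: 1, 1, 2, 3, 4, 5, 6, 7, 8, 9, 10
  row 11: 1, 2, 3, 4, 5, 6, 7, 8, 9, 10, 11

hence w(1..11) = (8, 10, 1, 3, 4, 5, 9, 11, 7, 6, 2).

Rothe diagram D(w) (27 cells), 5 SE-corners (essential conditions):

[(2, 7, 0), (2, 9, 1), (8, 7, 4), (9, 6, 4), (10, 2, 1)]


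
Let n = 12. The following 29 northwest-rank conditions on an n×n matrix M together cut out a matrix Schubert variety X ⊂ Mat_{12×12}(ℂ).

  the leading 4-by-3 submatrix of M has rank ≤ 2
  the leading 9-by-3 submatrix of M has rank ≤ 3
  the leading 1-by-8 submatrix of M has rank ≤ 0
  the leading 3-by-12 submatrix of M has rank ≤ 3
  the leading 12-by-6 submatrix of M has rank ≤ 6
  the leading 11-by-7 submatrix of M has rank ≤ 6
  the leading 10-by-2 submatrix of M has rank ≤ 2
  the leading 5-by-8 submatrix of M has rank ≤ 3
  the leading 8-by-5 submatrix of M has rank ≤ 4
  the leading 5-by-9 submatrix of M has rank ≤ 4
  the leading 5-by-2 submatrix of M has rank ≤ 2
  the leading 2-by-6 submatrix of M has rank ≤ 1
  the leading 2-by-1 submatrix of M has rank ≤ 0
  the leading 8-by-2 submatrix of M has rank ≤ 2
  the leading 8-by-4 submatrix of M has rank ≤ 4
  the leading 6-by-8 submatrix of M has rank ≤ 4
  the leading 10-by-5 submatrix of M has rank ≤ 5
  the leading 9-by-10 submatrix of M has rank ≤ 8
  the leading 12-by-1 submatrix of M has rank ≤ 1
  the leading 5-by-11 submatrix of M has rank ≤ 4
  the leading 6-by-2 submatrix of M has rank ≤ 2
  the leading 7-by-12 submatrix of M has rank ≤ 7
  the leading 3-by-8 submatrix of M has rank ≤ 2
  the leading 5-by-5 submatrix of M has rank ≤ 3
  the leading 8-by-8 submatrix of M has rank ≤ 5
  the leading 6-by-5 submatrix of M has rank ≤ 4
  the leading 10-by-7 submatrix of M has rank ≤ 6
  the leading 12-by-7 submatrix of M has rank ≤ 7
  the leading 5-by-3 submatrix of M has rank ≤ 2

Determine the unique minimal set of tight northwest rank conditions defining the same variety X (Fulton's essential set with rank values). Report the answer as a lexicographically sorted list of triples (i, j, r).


Propagating the 29 rank bounds to every northwest block:

  R[1]: 0, 0, 0, 0, 0, 0, 0, 0, 1, 1, 1, 1
  R[2]: 0, 1, 1, 1, 1, 1, 1, 1, 2, 2, 2, 2
  R[3]: 1, 2, 2, 2, 2, 2, 2, 2, 3, 3, 3, 3
  R[4]: 1, 2, 2, 3, 3, 3, 3, 3, 4, 4, 4, 4
  R[5]: 1, 2, 2, 3, 3, 3, 3, 3, 4, 4, 4, 5
  R[6]: 1, 2, 3, 4, 4, 4, 4, 4, 5, 5, 5, 6
  R[7]: 1, 2, 3, 4, 4, 5, 5, 5, 6, 6, 6, 7
  R[8]: 1, 2, 3, 4, 4, 5, 5, 5, 6, 7, 7, 8
  R[9]: 1, 2, 3, 4, 5, 6, 6, 6, 7, 8, 8, 9
  R[10]: 1, 2, 3, 4, 5, 6, 6, 7, 8, 9, 9, 10
  R[11]: 1, 2, 3, 4, 5, 6, 6, 7, 8, 9, 10, 11
  R[12]: 1, 2, 3, 4, 5, 6, 7, 8, 9, 10, 11, 12

the unique w with this rank table is (9, 2, 1, 4, 12, 3, 6, 10, 5, 8, 11, 7).

|D(w)|=23, |Ess(w)|=8:

[(1, 8, 0), (2, 1, 0), (5, 3, 2), (5, 8, 3), (5, 11, 4), (8, 5, 4), (8, 8, 5), (11, 7, 6)]


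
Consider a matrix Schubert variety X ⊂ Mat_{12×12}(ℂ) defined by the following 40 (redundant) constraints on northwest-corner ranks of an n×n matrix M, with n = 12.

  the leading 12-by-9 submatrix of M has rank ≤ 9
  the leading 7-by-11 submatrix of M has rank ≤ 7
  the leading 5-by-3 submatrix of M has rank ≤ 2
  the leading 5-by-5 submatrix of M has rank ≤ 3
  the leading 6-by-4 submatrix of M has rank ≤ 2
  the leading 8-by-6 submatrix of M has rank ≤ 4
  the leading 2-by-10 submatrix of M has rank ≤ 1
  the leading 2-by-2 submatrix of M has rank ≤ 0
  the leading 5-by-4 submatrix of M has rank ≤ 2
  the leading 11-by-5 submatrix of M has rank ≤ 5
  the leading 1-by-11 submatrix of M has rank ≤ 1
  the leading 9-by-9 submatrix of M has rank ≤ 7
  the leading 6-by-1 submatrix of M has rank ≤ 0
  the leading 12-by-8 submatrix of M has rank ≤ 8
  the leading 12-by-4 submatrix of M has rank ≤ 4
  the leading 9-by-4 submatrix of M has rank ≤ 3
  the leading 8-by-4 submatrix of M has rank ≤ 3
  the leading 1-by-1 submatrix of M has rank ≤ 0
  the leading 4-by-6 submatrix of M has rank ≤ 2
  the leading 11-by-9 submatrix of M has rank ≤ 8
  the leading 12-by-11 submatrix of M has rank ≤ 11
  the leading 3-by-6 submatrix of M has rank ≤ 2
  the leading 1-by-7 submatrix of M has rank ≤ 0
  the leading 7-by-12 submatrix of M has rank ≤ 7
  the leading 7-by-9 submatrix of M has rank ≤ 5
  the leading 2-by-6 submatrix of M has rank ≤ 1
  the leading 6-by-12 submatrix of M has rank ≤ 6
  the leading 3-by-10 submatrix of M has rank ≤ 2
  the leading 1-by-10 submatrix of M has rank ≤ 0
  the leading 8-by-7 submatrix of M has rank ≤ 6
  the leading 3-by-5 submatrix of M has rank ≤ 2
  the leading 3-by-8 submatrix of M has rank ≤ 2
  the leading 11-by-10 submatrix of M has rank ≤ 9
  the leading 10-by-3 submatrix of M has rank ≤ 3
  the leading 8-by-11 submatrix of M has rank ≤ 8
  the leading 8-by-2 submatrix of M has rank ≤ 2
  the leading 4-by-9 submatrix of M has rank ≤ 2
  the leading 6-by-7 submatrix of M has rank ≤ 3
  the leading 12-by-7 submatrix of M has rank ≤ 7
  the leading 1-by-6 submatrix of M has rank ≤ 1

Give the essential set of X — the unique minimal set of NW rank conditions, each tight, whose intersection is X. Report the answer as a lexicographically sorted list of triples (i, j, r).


Rank table r_w(12×12) implied by the 40 constraints:

  row 1: 0  0  0  0  0  0  0  0  0  0  1  1
  row 2: 0  0  1  1  1  1  1  1  1  1  2  2
  row 3: 0  1  2  2  2  2  2  2  2  2  3  3
  row 4: 0  1  2  2  2  2  2  2  2  3  4  4
  row 5: 0  1  2  2  3  3  3  3  3  4  5  5
  row 6: 0  1  2  2  3  3  3  4  4  5  6  6
  row 7: 1  2  3  3  4  4  4  5  5  6  7  7
  row 8: 1  2  3  3  4  4  5  6  6  7  8  8
  row 9: 1  2  3  3  4  5  6  7  7  8  9  9
  row 10: 1  2  3  4  5  6  7  8  8  9  10  10
  row 11: 1  2  3  4  5  6  7  8  8  9  10  11
  row 12: 1  2  3  4  5  6  7  8  9  10  11  12

giving w = (11, 3, 2, 10, 5, 8, 1, 7, 6, 4, 12, 9) via Δ²R.

Rothe diagram D(w) (30 cells), 9 SE-corners (essential conditions):

[(1, 10, 0), (2, 2, 0), (4, 9, 2), (6, 1, 0), (6, 4, 2), (6, 7, 3), (8, 6, 4), (9, 4, 3), (11, 9, 8)]


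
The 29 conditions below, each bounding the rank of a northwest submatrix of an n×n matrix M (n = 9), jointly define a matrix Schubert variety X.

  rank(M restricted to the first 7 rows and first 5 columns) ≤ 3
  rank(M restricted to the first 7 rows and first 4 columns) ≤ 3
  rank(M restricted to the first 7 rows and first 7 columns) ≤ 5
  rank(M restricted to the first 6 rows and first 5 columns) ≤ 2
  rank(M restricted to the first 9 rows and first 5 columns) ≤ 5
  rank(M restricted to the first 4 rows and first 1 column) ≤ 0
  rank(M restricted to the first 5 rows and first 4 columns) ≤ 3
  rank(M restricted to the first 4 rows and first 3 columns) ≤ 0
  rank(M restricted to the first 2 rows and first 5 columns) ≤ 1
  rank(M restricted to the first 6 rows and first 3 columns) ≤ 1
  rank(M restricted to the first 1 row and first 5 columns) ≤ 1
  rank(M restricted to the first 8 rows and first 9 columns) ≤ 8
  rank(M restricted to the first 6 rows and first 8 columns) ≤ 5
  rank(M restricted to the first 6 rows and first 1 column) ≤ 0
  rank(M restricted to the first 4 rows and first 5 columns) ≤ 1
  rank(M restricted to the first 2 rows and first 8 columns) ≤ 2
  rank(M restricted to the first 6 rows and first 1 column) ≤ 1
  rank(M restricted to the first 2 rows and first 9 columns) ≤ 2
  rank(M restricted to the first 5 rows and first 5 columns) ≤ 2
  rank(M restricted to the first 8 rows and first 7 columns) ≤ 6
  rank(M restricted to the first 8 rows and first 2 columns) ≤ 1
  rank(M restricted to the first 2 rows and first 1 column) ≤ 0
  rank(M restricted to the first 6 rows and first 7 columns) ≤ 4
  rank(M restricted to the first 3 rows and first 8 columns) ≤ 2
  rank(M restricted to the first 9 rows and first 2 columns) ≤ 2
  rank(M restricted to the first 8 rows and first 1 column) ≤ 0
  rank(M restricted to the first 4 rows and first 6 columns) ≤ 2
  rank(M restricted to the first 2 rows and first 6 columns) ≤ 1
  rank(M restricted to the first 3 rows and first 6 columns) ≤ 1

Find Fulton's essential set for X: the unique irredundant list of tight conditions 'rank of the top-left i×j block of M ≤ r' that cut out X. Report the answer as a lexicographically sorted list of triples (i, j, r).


Rank table r_w(9×9) implied by the 29 constraints:

  i=1: 0 | 0 | 0 | 1 | 1 | 1 | 1 | 1 | 1
  i=2: 0 | 0 | 0 | 1 | 1 | 1 | 2 | 2 | 2
  i=3: 0 | 0 | 0 | 1 | 1 | 1 | 2 | 2 | 3
  i=4: 0 | 0 | 0 | 1 | 1 | 2 | 3 | 3 | 4
  i=5: 0 | 1 | 1 | 2 | 2 | 3 | 4 | 4 | 5
  i=6: 0 | 1 | 1 | 2 | 2 | 3 | 4 | 5 | 6
  i=7: 0 | 1 | 2 | 3 | 3 | 4 | 5 | 6 | 7
  i=8: 0 | 1 | 2 | 3 | 4 | 5 | 6 | 7 | 8
  i=9: 1 | 2 | 3 | 4 | 5 | 6 | 7 | 8 | 9

the unique w with this rank table is (4, 7, 9, 6, 2, 8, 3, 5, 1).

|D(w)|=24, |Ess(w)|=7:

[(3, 6, 1), (3, 8, 2), (4, 3, 0), (4, 5, 1), (6, 3, 1), (6, 5, 2), (8, 1, 0)]


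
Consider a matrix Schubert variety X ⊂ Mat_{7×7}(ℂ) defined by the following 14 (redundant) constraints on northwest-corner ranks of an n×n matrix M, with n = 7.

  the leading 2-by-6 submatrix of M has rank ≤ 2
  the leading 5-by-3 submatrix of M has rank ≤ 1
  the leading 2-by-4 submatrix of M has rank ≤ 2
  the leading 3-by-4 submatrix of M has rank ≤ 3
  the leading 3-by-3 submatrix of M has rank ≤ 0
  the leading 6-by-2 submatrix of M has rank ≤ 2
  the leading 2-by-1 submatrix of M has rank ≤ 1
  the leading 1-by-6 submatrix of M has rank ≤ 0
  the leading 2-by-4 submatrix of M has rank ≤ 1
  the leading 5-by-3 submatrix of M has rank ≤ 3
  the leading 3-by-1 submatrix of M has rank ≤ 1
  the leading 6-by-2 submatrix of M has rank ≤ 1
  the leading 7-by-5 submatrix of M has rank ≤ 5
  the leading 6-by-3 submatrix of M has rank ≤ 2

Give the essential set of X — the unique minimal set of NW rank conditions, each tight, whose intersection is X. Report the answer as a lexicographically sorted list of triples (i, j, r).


Recovering R(i,j) via the rank-extension bound from the 14 conditions:

  row 1: 0 0 0 0 0 0 1
  row 2: 0 0 0 1 1 1 2
  row 3: 0 0 0 1 2 2 3
  row 4: 1 1 1 2 3 3 4
  row 5: 1 1 1 2 3 4 5
  row 6: 1 1 2 3 4 5 6
  row 7: 1 2 3 4 5 6 7

hence w(1..7) = (7, 4, 5, 1, 6, 3, 2).

4 SE-corners of the 15-cell Rothe diagram give Ess(w):

[(1, 6, 0), (3, 3, 0), (5, 3, 1), (6, 2, 1)]


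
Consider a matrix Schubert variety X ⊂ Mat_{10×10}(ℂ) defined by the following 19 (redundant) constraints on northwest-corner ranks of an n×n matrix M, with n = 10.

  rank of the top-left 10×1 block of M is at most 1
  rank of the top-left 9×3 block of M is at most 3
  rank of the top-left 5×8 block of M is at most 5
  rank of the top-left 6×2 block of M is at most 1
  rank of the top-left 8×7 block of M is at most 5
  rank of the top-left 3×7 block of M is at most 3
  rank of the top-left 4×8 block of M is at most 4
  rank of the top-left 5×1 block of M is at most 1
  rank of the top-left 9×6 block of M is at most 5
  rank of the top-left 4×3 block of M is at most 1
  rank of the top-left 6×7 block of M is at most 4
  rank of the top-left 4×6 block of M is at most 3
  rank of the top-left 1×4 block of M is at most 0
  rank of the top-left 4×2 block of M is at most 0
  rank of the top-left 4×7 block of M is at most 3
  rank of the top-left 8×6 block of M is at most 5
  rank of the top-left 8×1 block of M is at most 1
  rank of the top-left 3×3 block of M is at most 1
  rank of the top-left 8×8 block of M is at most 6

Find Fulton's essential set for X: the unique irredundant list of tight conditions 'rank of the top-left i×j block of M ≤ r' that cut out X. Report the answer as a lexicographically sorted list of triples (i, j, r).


Rank table r_w(10×10) implied by the 19 constraints:

  row 1: 0 0 0 0 1 1 1 1 1 1
  row 2: 0 0 1 1 2 2 2 2 2 2
  row 3: 0 0 1 2 3 3 3 3 3 3
  row 4: 0 0 1 2 3 3 3 4 4 4
  row 5: 1 1 2 3 4 4 4 5 5 5
  row 6: 1 1 2 3 4 4 4 5 6 6
  row 7: 1 2 3 4 5 5 5 6 7 7
  row 8: 1 2 3 4 5 5 5 6 7 8
  row 9: 1 2 3 4 5 5 6 7 8 9
  row 10: 1 2 3 4 5 6 7 8 9 10

so w = (5, 3, 4, 8, 1, 9, 2, 10, 7, 6).

Fulton essential set (7 of the 18 Rothe cells):

[(1, 4, 0), (4, 2, 0), (4, 7, 3), (6, 2, 1), (6, 7, 4), (8, 7, 5), (9, 6, 5)]


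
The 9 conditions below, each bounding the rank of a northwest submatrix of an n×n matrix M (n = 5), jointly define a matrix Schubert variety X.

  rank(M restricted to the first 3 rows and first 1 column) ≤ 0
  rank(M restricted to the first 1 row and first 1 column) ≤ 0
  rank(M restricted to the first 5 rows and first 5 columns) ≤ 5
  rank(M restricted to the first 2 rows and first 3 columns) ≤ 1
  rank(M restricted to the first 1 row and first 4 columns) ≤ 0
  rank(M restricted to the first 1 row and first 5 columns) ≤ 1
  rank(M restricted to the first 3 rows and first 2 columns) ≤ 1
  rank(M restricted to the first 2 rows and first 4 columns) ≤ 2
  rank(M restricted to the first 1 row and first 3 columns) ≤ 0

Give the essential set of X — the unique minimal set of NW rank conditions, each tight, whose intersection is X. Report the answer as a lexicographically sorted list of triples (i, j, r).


Computing R[i][j] = min implied NW-rank bound (n=5, 9 conditions):

  0 | 0 | 0 | 0 | 1
  0 | 1 | 1 | 1 | 2
  0 | 1 | 2 | 2 | 3
  1 | 2 | 3 | 3 | 4
  1 | 2 | 3 | 4 | 5

so w = (5, 2, 3, 1, 4).

|D(w)|=6, |Ess(w)|=2:

[(1, 4, 0), (3, 1, 0)]


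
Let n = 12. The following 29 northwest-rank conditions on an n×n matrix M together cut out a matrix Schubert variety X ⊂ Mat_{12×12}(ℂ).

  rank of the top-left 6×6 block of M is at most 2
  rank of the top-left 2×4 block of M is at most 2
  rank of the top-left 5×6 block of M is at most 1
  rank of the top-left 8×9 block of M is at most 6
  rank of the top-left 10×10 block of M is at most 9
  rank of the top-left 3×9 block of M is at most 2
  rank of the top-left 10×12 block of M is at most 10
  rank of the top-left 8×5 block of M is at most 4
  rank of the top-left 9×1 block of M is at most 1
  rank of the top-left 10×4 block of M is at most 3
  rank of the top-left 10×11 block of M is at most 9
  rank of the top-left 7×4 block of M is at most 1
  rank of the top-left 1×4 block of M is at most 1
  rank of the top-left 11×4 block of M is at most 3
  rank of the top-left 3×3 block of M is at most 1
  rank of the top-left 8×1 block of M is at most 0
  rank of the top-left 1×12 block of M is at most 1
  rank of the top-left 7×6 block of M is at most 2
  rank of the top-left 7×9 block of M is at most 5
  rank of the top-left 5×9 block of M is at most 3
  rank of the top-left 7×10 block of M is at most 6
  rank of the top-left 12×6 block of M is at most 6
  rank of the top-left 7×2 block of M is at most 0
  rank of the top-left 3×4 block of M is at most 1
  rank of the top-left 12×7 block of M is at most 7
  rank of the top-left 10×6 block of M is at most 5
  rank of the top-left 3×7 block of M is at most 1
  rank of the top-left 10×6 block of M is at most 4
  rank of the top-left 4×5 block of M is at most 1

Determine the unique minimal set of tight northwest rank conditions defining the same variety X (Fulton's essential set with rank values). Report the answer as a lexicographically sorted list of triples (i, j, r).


Propagating the 29 rank bounds to every northwest block:

  0 | 0 | 1 | 1 | 1 | 1 | 1 | 1 | 1 | 1 | 1 | 1
  0 | 0 | 1 | 1 | 1 | 1 | 1 | 2 | 2 | 2 | 2 | 2
  0 | 0 | 1 | 1 | 1 | 1 | 1 | 2 | 2 | 3 | 3 | 3
  0 | 0 | 1 | 1 | 1 | 1 | 2 | 3 | 3 | 4 | 4 | 4
  0 | 0 | 1 | 1 | 1 | 1 | 2 | 3 | 3 | 4 | 5 | 5
  0 | 0 | 1 | 1 | 2 | 2 | 3 | 4 | 4 | 5 | 6 | 6
  0 | 0 | 1 | 1 | 2 | 2 | 3 | 4 | 5 | 6 | 7 | 7
  0 | 1 | 2 | 2 | 3 | 3 | 4 | 5 | 6 | 7 | 8 | 8
  1 | 2 | 3 | 3 | 4 | 4 | 5 | 6 | 7 | 8 | 9 | 9
  1 | 2 | 3 | 3 | 4 | 4 | 5 | 6 | 7 | 8 | 9 | 10
  1 | 2 | 3 | 3 | 4 | 5 | 6 | 7 | 8 | 9 | 10 | 11
  1 | 2 | 3 | 4 | 5 | 6 | 7 | 8 | 9 | 10 | 11 | 12

reading off 1-entries of Δ²R: w = (3, 8, 10, 7, 11, 5, 9, 2, 1, 12, 6, 4).

Fulton essential set (10 of the 37 Rothe cells):

[(3, 7, 1), (3, 9, 2), (5, 6, 1), (5, 9, 3), (7, 2, 0), (7, 4, 1), (7, 6, 2), (8, 1, 0), (10, 6, 4), (11, 4, 3)]


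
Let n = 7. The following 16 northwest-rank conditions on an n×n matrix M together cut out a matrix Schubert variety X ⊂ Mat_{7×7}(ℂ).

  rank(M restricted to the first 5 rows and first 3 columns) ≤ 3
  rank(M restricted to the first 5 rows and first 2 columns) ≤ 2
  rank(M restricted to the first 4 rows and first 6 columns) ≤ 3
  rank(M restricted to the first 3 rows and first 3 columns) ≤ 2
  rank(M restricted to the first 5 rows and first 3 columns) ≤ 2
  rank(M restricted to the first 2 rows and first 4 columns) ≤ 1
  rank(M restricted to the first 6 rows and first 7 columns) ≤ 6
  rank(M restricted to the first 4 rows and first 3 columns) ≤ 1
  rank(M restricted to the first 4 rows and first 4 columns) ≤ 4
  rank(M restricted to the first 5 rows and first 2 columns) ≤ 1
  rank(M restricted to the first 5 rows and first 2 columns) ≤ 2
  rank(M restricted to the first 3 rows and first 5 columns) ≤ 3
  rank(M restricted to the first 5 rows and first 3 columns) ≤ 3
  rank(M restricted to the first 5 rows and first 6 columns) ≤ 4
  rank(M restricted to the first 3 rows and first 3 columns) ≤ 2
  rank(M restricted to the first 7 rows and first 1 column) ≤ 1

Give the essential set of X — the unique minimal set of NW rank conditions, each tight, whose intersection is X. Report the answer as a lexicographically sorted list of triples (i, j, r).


The tightest implied rank at each (i,j), from the 16 conditions:

  row 1: 1 1 1 1 1 1 1
  row 2: 1 1 1 1 2 2 2
  row 3: 1 1 1 2 3 3 3
  row 4: 1 1 1 2 3 3 4
  row 5: 1 1 2 3 4 4 5
  row 6: 1 2 3 4 5 5 6
  row 7: 1 2 3 4 5 6 7

the unique w with this rank table is (1, 5, 4, 7, 3, 2, 6).

ℓ(w)=9; the 4 essential cells (i,j,r):

[(2, 4, 1), (4, 3, 1), (4, 6, 3), (5, 2, 1)]


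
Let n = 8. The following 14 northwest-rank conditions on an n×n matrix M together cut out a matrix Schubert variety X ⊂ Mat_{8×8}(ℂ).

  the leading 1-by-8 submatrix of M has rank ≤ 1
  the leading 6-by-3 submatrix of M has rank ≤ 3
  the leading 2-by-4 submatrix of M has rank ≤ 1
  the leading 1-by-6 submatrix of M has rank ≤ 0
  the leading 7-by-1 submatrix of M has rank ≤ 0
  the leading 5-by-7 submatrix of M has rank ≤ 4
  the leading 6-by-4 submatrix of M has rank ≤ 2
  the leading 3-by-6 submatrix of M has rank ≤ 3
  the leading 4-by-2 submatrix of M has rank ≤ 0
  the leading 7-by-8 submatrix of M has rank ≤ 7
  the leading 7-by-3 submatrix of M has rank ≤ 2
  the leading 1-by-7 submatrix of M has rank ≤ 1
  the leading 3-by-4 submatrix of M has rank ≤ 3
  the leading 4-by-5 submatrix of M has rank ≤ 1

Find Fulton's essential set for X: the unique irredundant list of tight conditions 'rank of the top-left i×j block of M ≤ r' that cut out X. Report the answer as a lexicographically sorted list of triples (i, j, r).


Propagating the 14 rank bounds to every northwest block:

  R[1]: 0 | 0 | 0 | 0 | 0 | 0 | 1 | 1
  R[2]: 0 | 0 | 1 | 1 | 1 | 1 | 2 | 2
  R[3]: 0 | 0 | 1 | 1 | 1 | 2 | 3 | 3
  R[4]: 0 | 0 | 1 | 1 | 1 | 2 | 3 | 4
  R[5]: 0 | 1 | 2 | 2 | 2 | 3 | 4 | 5
  R[6]: 0 | 1 | 2 | 2 | 3 | 4 | 5 | 6
  R[7]: 0 | 1 | 2 | 3 | 4 | 5 | 6 | 7
  R[8]: 1 | 2 | 3 | 4 | 5 | 6 | 7 | 8

second differences of R give the permutation w = (7, 3, 6, 8, 2, 5, 4, 1).

5 SE-corners of the 20-cell Rothe diagram give Ess(w):

[(1, 6, 0), (4, 2, 0), (4, 5, 1), (6, 4, 2), (7, 1, 0)]


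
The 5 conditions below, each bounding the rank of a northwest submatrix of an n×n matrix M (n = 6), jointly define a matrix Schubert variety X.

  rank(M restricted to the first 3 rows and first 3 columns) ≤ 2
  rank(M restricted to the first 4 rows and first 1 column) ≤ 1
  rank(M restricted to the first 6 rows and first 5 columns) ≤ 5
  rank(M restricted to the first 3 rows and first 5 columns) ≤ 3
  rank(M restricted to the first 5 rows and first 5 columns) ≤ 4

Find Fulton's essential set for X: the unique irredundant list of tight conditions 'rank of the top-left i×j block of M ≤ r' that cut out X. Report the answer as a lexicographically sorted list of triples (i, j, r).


Propagating the 5 rank bounds to every northwest block:

  row 1: 1 | 1 | 1 | 1 | 1 | 1
  row 2: 1 | 2 | 2 | 2 | 2 | 2
  row 3: 1 | 2 | 2 | 3 | 3 | 3
  row 4: 1 | 2 | 3 | 4 | 4 | 4
  row 5: 1 | 2 | 3 | 4 | 4 | 5
  row 6: 1 | 2 | 3 | 4 | 5 | 6

second differences of R give the permutation w = (1, 2, 4, 3, 6, 5).

D(w) has 2 cells with 2 SE-corners; essential set:

[(3, 3, 2), (5, 5, 4)]


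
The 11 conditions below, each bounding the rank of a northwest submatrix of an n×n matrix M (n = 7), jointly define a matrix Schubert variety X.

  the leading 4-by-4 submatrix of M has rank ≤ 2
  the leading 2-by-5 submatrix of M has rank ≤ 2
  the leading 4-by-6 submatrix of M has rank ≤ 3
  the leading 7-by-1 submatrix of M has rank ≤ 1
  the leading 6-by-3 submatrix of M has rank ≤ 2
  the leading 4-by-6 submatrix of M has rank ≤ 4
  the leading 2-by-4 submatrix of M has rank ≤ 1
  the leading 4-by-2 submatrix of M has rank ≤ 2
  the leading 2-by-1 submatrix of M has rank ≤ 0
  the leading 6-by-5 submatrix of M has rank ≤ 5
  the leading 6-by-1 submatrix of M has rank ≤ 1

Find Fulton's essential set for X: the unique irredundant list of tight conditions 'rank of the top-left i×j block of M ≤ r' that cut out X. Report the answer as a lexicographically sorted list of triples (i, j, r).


Recovering R(i,j) via the rank-extension bound from the 11 conditions:

  row 1: 0, 1, 1, 1, 1, 1, 1
  row 2: 0, 1, 1, 1, 2, 2, 2
  row 3: 1, 2, 2, 2, 3, 3, 3
  row 4: 1, 2, 2, 2, 3, 3, 4
  row 5: 1, 2, 2, 3, 4, 4, 5
  row 6: 1, 2, 2, 3, 4, 5, 6
  row 7: 1, 2, 3, 4, 5, 6, 7

second differences of R give the permutation w = (2, 5, 1, 7, 4, 6, 3).

5 SE-corners of the 9-cell Rothe diagram give Ess(w):

[(2, 1, 0), (2, 4, 1), (4, 4, 2), (4, 6, 3), (6, 3, 2)]


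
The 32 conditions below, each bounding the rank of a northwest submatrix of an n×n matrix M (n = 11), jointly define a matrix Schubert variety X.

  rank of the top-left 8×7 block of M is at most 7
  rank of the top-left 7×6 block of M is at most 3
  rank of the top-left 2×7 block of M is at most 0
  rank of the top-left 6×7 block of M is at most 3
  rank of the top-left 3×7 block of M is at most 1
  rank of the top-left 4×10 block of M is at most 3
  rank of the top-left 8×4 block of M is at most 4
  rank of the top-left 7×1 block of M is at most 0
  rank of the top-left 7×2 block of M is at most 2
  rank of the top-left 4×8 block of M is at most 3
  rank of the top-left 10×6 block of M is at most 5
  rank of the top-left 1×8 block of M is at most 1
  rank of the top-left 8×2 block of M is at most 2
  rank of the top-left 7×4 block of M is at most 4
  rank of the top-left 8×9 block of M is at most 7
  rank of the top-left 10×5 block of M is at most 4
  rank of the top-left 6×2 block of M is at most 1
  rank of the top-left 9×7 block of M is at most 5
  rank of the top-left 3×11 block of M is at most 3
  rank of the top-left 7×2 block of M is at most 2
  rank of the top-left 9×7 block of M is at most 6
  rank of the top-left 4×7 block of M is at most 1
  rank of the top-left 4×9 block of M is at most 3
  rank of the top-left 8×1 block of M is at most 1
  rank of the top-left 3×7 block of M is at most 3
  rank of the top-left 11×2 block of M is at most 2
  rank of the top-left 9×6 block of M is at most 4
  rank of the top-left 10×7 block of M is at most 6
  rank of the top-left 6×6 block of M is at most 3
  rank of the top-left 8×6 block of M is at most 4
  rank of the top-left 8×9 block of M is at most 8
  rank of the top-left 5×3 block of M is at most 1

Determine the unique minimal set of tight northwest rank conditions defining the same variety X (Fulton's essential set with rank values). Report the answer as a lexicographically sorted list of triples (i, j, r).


Recovering R(i,j) via the rank-extension bound from the 32 conditions:

  0 | 0 | 0 | 0 | 0 | 0 | 0 | 1 | 1 | 1 | 1
  0 | 0 | 0 | 0 | 0 | 0 | 0 | 1 | 2 | 2 | 2
  0 | 1 | 1 | 1 | 1 | 1 | 1 | 2 | 3 | 3 | 3
  0 | 1 | 1 | 1 | 1 | 1 | 1 | 2 | 3 | 3 | 4
  0 | 1 | 1 | 2 | 2 | 2 | 2 | 3 | 4 | 4 | 5
  0 | 1 | 2 | 3 | 3 | 3 | 3 | 4 | 5 | 5 | 6
  0 | 1 | 2 | 3 | 3 | 3 | 4 | 5 | 6 | 6 | 7
  1 | 2 | 3 | 4 | 4 | 4 | 5 | 6 | 7 | 7 | 8
  1 | 2 | 3 | 4 | 4 | 4 | 5 | 6 | 7 | 8 | 9
  1 | 2 | 3 | 4 | 4 | 5 | 6 | 7 | 8 | 9 | 10
  1 | 2 | 3 | 4 | 5 | 6 | 7 | 8 | 9 | 10 | 11

the unique w with this rank table is (8, 9, 2, 11, 4, 3, 7, 1, 10, 6, 5).

Fulton essential set (8 of the 31 Rothe cells):

[(2, 7, 0), (4, 7, 1), (4, 10, 3), (5, 3, 1), (7, 1, 0), (7, 6, 3), (9, 6, 4), (10, 5, 4)]


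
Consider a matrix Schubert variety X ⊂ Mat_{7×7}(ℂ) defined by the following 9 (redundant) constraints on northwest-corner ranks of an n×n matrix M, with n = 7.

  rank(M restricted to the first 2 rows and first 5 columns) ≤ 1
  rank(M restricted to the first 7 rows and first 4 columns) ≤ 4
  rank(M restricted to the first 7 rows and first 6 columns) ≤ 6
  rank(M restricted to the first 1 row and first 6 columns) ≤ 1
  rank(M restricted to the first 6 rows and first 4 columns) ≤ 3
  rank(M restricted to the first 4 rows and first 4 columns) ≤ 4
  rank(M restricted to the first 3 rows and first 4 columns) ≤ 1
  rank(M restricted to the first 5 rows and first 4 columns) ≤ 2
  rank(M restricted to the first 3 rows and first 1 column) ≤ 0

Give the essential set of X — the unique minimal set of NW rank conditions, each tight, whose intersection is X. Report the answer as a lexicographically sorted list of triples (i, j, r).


Computing R[i][j] = min implied NW-rank bound (n=7, 9 conditions):

  0 | 1 | 1 | 1 | 1 | 1 | 1
  0 | 1 | 1 | 1 | 1 | 2 | 2
  0 | 1 | 1 | 1 | 2 | 3 | 3
  1 | 2 | 2 | 2 | 3 | 4 | 4
  1 | 2 | 2 | 2 | 3 | 4 | 5
  1 | 2 | 3 | 3 | 4 | 5 | 6
  1 | 2 | 3 | 4 | 5 | 6 | 7

reading off 1-entries of Δ²R: w = (2, 6, 5, 1, 7, 3, 4).

Fulton essential set (4 of the 10 Rothe cells):

[(2, 5, 1), (3, 1, 0), (3, 4, 1), (5, 4, 2)]


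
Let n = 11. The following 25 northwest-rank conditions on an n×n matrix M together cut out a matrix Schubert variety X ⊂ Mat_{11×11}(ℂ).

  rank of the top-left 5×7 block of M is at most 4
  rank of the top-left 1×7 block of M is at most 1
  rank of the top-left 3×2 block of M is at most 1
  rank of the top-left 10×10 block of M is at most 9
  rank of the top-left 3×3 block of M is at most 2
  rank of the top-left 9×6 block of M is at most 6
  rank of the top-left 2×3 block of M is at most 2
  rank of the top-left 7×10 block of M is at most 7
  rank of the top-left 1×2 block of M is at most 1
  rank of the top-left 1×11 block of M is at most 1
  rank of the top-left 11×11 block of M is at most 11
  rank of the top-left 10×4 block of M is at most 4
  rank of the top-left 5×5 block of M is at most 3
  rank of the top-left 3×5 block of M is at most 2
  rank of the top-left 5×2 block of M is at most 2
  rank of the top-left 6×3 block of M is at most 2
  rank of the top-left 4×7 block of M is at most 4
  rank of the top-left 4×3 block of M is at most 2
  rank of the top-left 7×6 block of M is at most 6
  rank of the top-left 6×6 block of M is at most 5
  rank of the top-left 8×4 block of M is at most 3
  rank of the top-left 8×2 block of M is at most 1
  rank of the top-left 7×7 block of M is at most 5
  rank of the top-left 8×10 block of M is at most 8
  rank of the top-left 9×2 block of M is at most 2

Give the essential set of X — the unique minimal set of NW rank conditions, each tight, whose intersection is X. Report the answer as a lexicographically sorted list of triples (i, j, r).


Computing R[i][j] = min implied NW-rank bound (n=11, 25 conditions):

  i=1: 1  1  1  1  1  1  1  1  1  1  1
  i=2: 1  1  2  2  2  2  2  2  2  2  2
  i=3: 1  1  2  2  2  3  3  3  3  3  3
  i=4: 1  1  2  3  3  4  4  4  4  4  4
  i=5: 1  1  2  3  3  4  4  5  5  5  5
  i=6: 1  1  2  3  4  5  5  6  6  6  6
  i=7: 1  1  2  3  4  5  5  6  7  7  7
  i=8: 1  1  2  3  4  5  6  7  8  8  8
  i=9: 1  2  3  4  5  6  7  8  9  9  9
  i=10: 1  2  3  4  5  6  7  8  9  9  10
  i=11: 1  2  3  4  5  6  7  8  9  10  11

giving w = (1, 3, 6, 4, 8, 5, 9, 7, 2, 11, 10) via Δ²R.

Rothe diagram D(w) (13 cells), 6 SE-corners (essential conditions):

[(3, 5, 2), (5, 5, 3), (5, 7, 4), (7, 7, 5), (8, 2, 1), (10, 10, 9)]
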